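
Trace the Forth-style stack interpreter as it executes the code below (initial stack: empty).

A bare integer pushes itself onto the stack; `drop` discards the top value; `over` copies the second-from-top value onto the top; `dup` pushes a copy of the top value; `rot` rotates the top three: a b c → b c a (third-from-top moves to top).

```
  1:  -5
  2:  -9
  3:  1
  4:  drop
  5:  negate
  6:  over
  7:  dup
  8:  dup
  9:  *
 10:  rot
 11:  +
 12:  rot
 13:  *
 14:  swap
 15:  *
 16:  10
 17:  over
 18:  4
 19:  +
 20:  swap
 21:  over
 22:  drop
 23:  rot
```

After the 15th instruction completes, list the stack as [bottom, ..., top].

[850]

-5      [-5]
-9      [-5, -9]
1       [-5, -9, 1]
drop    [-5, -9]
negate  [-5, 9]
over    [-5, 9, -5]
dup     [-5, 9, -5, -5]
dup     [-5, 9, -5, -5, -5]
*       [-5, 9, -5, 25]
rot     [-5, -5, 25, 9]
+       [-5, -5, 34]
rot     [-5, 34, -5]
*       [-5, -170]
swap    [-170, -5]
*       [850]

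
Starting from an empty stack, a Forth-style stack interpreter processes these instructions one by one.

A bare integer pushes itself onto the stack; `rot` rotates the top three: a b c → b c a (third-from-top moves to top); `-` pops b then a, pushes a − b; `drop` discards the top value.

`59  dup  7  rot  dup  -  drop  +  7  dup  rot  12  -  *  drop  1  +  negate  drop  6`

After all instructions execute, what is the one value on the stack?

59     : [59]
dup    : [59, 59]
7      : [59, 59, 7]
rot    : [59, 7, 59]
dup    : [59, 7, 59, 59]
-      : [59, 7, 0]
drop   : [59, 7]
+      : [66]
7      : [66, 7]
dup    : [66, 7, 7]
rot    : [7, 7, 66]
12     : [7, 7, 66, 12]
-      : [7, 7, 54]
*      : [7, 378]
drop   : [7]
1      : [7, 1]
+      : [8]
negate : [-8]
drop   : []
6      : [6]

6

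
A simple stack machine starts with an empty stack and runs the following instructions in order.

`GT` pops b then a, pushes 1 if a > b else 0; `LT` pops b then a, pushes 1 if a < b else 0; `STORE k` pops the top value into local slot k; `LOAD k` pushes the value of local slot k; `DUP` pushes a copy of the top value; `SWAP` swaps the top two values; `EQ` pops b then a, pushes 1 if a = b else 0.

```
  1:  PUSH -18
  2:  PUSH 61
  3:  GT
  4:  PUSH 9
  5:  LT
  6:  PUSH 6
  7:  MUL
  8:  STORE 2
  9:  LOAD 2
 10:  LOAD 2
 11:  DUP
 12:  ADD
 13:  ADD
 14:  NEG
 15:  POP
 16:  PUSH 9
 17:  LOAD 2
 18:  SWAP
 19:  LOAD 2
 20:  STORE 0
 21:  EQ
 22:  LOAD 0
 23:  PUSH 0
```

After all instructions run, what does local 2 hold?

PUSH -18  [-18]
PUSH 61   [-18, 61]
GT        [0]
PUSH 9    [0, 9]
LT        [1]
PUSH 6    [1, 6]
MUL       [6]
STORE 2   []
LOAD 2    [6]
LOAD 2    [6, 6]
DUP       [6, 6, 6]
ADD       [6, 12]
ADD       [18]
NEG       [-18]
POP       []
PUSH 9    [9]
LOAD 2    [9, 6]
SWAP      [6, 9]
LOAD 2    [6, 9, 6]
STORE 0   [6, 9]
EQ        [0]
LOAD 0    [0, 6]
PUSH 0    [0, 6, 0]

6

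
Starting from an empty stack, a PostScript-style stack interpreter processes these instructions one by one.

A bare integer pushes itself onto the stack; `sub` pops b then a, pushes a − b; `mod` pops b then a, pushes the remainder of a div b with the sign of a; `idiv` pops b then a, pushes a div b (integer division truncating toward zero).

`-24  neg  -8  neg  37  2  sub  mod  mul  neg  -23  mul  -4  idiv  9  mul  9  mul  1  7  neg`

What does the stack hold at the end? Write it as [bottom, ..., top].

[-89424, 1, -7]

-24   -24
neg   24
-8    24 -8
neg   24 8
37    24 8 37
2     24 8 37 2
sub   24 8 35
mod   24 8
mul   192
neg   -192
-23   -192 -23
mul   4416
-4    4416 -4
idiv  -1104
9     -1104 9
mul   -9936
9     -9936 9
mul   -89424
1     -89424 1
7     -89424 1 7
neg   -89424 1 -7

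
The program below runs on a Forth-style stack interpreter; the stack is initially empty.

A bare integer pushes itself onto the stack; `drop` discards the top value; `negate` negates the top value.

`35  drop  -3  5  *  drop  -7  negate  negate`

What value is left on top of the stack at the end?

35     : [35]
drop   : []
-3     : [-3]
5      : [-3, 5]
*      : [-15]
drop   : []
-7     : [-7]
negate : [7]
negate : [-7]

-7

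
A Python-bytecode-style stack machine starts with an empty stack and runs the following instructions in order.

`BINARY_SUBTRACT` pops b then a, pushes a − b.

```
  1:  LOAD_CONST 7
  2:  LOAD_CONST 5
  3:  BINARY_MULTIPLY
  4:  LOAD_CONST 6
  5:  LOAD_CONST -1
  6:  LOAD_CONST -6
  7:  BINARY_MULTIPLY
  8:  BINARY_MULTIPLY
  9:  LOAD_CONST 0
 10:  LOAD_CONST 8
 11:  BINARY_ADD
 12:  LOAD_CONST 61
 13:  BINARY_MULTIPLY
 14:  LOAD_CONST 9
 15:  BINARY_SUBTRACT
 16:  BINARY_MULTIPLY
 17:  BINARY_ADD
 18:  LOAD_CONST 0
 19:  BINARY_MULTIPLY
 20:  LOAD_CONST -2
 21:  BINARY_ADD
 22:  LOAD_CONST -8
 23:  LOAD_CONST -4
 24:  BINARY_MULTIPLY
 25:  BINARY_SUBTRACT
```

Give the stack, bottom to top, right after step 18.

[17279, 0]

LOAD_CONST 7    : 7
LOAD_CONST 5    : 7 5
BINARY_MULTIPLY : 35
LOAD_CONST 6    : 35 6
LOAD_CONST -1   : 35 6 -1
LOAD_CONST -6   : 35 6 -1 -6
BINARY_MULTIPLY : 35 6 6
BINARY_MULTIPLY : 35 36
LOAD_CONST 0    : 35 36 0
LOAD_CONST 8    : 35 36 0 8
BINARY_ADD      : 35 36 8
LOAD_CONST 61   : 35 36 8 61
BINARY_MULTIPLY : 35 36 488
LOAD_CONST 9    : 35 36 488 9
BINARY_SUBTRACT : 35 36 479
BINARY_MULTIPLY : 35 17244
BINARY_ADD      : 17279
LOAD_CONST 0    : 17279 0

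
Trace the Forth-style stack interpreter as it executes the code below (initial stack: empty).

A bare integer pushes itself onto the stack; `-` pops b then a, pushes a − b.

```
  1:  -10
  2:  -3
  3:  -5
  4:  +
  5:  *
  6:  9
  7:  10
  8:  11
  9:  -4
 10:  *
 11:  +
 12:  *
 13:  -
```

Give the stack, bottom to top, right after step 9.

-10 → -10
-3  → -10 -3
-5  → -10 -3 -5
+   → -10 -8
*   → 80
9   → 80 9
10  → 80 9 10
11  → 80 9 10 11
-4  → 80 9 10 11 -4

[80, 9, 10, 11, -4]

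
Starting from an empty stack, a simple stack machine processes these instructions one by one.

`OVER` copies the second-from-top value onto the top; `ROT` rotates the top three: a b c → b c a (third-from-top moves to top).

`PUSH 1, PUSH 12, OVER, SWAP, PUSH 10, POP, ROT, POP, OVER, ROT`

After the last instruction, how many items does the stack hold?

3

PUSH 1  -> 1
PUSH 12 -> 1 12
OVER    -> 1 12 1
SWAP    -> 1 1 12
PUSH 10 -> 1 1 12 10
POP     -> 1 1 12
ROT     -> 1 12 1
POP     -> 1 12
OVER    -> 1 12 1
ROT     -> 12 1 1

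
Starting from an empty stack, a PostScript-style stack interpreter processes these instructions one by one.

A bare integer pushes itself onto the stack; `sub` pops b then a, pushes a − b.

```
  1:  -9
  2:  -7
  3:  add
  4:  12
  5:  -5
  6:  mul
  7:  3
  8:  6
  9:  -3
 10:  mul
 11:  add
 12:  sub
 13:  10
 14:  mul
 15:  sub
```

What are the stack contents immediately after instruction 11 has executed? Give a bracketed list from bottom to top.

-9  → -9
-7  → -9 -7
add → -16
12  → -16 12
-5  → -16 12 -5
mul → -16 -60
3   → -16 -60 3
6   → -16 -60 3 6
-3  → -16 -60 3 6 -3
mul → -16 -60 3 -18
add → -16 -60 -15

[-16, -60, -15]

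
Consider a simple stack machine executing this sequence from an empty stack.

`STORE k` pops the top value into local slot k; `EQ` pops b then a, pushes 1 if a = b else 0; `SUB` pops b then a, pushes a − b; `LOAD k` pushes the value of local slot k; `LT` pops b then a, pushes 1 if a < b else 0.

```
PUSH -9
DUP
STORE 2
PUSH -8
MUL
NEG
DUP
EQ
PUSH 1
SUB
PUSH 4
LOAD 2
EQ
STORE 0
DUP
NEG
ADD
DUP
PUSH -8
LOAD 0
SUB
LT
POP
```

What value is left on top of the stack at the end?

0

PUSH -9  -9
DUP      -9 -9
STORE 2  -9
PUSH -8  -9 -8
MUL      72
NEG      -72
DUP      -72 -72
EQ       1
PUSH 1   1 1
SUB      0
PUSH 4   0 4
LOAD 2   0 4 -9
EQ       0 0
STORE 0  0
DUP      0 0
NEG      0 0
ADD      0
DUP      0 0
PUSH -8  0 0 -8
LOAD 0   0 0 -8 0
SUB      0 0 -8
LT       0 0
POP      0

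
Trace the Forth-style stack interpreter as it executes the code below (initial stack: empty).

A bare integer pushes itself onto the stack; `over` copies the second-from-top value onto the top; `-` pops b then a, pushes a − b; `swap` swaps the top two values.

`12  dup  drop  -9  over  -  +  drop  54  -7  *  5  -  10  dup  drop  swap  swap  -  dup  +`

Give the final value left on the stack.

-786

12   → [12]
dup  → [12, 12]
drop → [12]
-9   → [12, -9]
over → [12, -9, 12]
-    → [12, -21]
+    → [-9]
drop → []
54   → [54]
-7   → [54, -7]
*    → [-378]
5    → [-378, 5]
-    → [-383]
10   → [-383, 10]
dup  → [-383, 10, 10]
drop → [-383, 10]
swap → [10, -383]
swap → [-383, 10]
-    → [-393]
dup  → [-393, -393]
+    → [-786]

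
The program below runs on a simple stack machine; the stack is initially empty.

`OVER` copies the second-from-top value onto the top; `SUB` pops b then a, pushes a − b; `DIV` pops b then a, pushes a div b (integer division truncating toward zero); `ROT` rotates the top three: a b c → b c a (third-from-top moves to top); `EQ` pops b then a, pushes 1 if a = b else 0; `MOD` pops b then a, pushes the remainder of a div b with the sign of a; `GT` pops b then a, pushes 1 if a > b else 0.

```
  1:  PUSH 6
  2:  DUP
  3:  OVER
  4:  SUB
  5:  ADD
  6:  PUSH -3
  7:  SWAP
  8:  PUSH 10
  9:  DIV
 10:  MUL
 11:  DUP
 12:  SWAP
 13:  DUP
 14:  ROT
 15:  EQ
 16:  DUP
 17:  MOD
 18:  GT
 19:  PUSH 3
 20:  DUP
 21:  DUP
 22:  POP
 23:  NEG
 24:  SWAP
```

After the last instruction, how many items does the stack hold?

PUSH 6  : 6
DUP     : 6 6
OVER    : 6 6 6
SUB     : 6 0
ADD     : 6
PUSH -3 : 6 -3
SWAP    : -3 6
PUSH 10 : -3 6 10
DIV     : -3 0
MUL     : 0
DUP     : 0 0
SWAP    : 0 0
DUP     : 0 0 0
ROT     : 0 0 0
EQ      : 0 1
DUP     : 0 1 1
MOD     : 0 0
GT      : 0
PUSH 3  : 0 3
DUP     : 0 3 3
DUP     : 0 3 3 3
POP     : 0 3 3
NEG     : 0 3 -3
SWAP    : 0 -3 3

3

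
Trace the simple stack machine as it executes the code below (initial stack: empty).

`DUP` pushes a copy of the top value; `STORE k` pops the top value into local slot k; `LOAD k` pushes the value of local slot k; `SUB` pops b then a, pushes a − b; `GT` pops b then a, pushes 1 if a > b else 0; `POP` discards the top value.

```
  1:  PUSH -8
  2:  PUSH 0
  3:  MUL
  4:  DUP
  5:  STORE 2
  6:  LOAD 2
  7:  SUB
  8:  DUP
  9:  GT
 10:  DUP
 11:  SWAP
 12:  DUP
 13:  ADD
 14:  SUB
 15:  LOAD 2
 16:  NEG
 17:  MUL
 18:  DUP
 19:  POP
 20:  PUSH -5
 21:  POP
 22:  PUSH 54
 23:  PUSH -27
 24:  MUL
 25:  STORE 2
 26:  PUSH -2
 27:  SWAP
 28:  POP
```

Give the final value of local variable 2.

-1458

PUSH -8  : [-8]
PUSH 0   : [-8, 0]
MUL      : [0]
DUP      : [0, 0]
STORE 2  : [0]
LOAD 2   : [0, 0]
SUB      : [0]
DUP      : [0, 0]
GT       : [0]
DUP      : [0, 0]
SWAP     : [0, 0]
DUP      : [0, 0, 0]
ADD      : [0, 0]
SUB      : [0]
LOAD 2   : [0, 0]
NEG      : [0, 0]
MUL      : [0]
DUP      : [0, 0]
POP      : [0]
PUSH -5  : [0, -5]
POP      : [0]
PUSH 54  : [0, 54]
PUSH -27 : [0, 54, -27]
MUL      : [0, -1458]
STORE 2  : [0]
PUSH -2  : [0, -2]
SWAP     : [-2, 0]
POP      : [-2]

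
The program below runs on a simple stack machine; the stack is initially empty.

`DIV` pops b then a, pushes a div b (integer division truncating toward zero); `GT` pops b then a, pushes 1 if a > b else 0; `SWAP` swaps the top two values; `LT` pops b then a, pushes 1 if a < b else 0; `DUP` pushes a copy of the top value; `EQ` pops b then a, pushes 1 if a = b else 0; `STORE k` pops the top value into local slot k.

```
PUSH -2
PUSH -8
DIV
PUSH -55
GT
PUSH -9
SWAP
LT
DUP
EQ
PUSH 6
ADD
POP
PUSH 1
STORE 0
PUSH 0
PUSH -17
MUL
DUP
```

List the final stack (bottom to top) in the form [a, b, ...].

PUSH -2  -> [-2]
PUSH -8  -> [-2, -8]
DIV      -> [0]
PUSH -55 -> [0, -55]
GT       -> [1]
PUSH -9  -> [1, -9]
SWAP     -> [-9, 1]
LT       -> [1]
DUP      -> [1, 1]
EQ       -> [1]
PUSH 6   -> [1, 6]
ADD      -> [7]
POP      -> []
PUSH 1   -> [1]
STORE 0  -> []
PUSH 0   -> [0]
PUSH -17 -> [0, -17]
MUL      -> [0]
DUP      -> [0, 0]

[0, 0]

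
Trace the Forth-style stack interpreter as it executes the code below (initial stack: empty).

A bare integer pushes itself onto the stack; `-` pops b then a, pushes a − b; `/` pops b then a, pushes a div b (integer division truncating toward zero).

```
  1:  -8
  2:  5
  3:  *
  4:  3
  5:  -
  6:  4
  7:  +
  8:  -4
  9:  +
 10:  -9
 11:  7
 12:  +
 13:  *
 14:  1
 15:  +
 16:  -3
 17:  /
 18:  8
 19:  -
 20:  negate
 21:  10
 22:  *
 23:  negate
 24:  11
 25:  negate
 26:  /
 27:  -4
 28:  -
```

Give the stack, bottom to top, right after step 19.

[-37]

-8  -8
5   -8 5
*   -40
3   -40 3
-   -43
4   -43 4
+   -39
-4  -39 -4
+   -43
-9  -43 -9
7   -43 -9 7
+   -43 -2
*   86
1   86 1
+   87
-3  87 -3
/   -29
8   -29 8
-   -37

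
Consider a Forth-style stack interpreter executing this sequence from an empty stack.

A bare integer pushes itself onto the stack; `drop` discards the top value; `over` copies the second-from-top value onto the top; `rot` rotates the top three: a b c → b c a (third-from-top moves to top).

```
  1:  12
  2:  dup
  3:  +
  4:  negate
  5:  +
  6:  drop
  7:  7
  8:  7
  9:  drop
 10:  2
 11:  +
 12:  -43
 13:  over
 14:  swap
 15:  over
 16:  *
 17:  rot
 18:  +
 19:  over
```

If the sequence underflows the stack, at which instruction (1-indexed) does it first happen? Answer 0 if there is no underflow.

5

12     -> 12
dup    -> 12 12
+      -> 24
negate -> -24
+  — needs 2 operands, stack has 1 → underflow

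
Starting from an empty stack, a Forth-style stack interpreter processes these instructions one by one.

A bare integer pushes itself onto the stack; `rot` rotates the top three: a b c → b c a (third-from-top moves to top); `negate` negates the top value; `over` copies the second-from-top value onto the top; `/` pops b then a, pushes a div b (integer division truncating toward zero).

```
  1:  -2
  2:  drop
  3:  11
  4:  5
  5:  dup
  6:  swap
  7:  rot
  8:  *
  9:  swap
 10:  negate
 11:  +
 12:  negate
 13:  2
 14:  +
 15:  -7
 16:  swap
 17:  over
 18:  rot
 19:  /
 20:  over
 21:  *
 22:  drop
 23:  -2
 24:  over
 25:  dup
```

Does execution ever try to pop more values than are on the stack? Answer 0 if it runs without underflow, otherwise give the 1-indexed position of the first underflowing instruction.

-2     : -2
drop   : (empty)
11     : 11
5      : 11 5
dup    : 11 5 5
swap   : 11 5 5
rot    : 5 5 11
*      : 5 55
swap   : 55 5
negate : 55 -5
+      : 50
negate : -50
2      : -50 2
+      : -48
-7     : -48 -7
swap   : -7 -48
over   : -7 -48 -7
rot    : -48 -7 -7
/      : -48 1
over   : -48 1 -48
*      : -48 -48
drop   : -48
-2     : -48 -2
over   : -48 -2 -48
dup    : -48 -2 -48 -48

0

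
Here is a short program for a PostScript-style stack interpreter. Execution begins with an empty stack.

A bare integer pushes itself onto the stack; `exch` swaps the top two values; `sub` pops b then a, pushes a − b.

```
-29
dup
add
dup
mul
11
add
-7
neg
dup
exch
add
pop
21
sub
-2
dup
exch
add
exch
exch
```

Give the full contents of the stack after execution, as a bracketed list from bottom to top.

-29   -29
dup   -29 -29
add   -58
dup   -58 -58
mul   3364
11    3364 11
add   3375
-7    3375 -7
neg   3375 7
dup   3375 7 7
exch  3375 7 7
add   3375 14
pop   3375
21    3375 21
sub   3354
-2    3354 -2
dup   3354 -2 -2
exch  3354 -2 -2
add   3354 -4
exch  -4 3354
exch  3354 -4

[3354, -4]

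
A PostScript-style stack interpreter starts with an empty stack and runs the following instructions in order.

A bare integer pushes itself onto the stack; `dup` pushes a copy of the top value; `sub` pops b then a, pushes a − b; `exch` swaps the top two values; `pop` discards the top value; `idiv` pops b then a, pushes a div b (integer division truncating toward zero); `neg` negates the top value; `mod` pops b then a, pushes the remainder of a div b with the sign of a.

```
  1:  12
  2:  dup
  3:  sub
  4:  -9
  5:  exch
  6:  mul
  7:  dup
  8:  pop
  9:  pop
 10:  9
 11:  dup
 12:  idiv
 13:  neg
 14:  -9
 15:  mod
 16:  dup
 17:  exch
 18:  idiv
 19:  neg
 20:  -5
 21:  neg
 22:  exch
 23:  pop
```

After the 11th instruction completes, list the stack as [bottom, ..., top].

[9, 9]

12   -> 12
dup  -> 12 12
sub  -> 0
-9   -> 0 -9
exch -> -9 0
mul  -> 0
dup  -> 0 0
pop  -> 0
pop  -> (empty)
9    -> 9
dup  -> 9 9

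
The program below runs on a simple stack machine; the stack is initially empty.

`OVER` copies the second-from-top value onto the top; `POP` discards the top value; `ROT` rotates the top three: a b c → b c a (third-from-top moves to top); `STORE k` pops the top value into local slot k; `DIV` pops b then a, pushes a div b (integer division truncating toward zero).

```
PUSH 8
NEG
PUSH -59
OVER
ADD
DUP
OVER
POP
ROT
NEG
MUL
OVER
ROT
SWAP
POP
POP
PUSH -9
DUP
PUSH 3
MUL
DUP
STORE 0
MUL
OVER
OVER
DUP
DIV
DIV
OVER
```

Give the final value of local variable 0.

-27

PUSH 8   -> [8]
NEG      -> [-8]
PUSH -59 -> [-8, -59]
OVER     -> [-8, -59, -8]
ADD      -> [-8, -67]
DUP      -> [-8, -67, -67]
OVER     -> [-8, -67, -67, -67]
POP      -> [-8, -67, -67]
ROT      -> [-67, -67, -8]
NEG      -> [-67, -67, 8]
MUL      -> [-67, -536]
OVER     -> [-67, -536, -67]
ROT      -> [-536, -67, -67]
SWAP     -> [-536, -67, -67]
POP      -> [-536, -67]
POP      -> [-536]
PUSH -9  -> [-536, -9]
DUP      -> [-536, -9, -9]
PUSH 3   -> [-536, -9, -9, 3]
MUL      -> [-536, -9, -27]
DUP      -> [-536, -9, -27, -27]
STORE 0  -> [-536, -9, -27]
MUL      -> [-536, 243]
OVER     -> [-536, 243, -536]
OVER     -> [-536, 243, -536, 243]
DUP      -> [-536, 243, -536, 243, 243]
DIV      -> [-536, 243, -536, 1]
DIV      -> [-536, 243, -536]
OVER     -> [-536, 243, -536, 243]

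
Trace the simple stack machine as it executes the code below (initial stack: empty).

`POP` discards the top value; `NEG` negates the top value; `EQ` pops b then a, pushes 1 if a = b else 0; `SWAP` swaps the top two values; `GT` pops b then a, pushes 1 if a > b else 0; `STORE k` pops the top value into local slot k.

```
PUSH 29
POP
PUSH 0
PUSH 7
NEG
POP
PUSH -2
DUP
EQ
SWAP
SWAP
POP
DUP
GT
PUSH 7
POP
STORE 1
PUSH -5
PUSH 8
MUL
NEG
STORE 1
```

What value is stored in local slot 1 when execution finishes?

40

PUSH 29 -> 29
POP     -> (empty)
PUSH 0  -> 0
PUSH 7  -> 0 7
NEG     -> 0 -7
POP     -> 0
PUSH -2 -> 0 -2
DUP     -> 0 -2 -2
EQ      -> 0 1
SWAP    -> 1 0
SWAP    -> 0 1
POP     -> 0
DUP     -> 0 0
GT      -> 0
PUSH 7  -> 0 7
POP     -> 0
STORE 1 -> (empty)
PUSH -5 -> -5
PUSH 8  -> -5 8
MUL     -> -40
NEG     -> 40
STORE 1 -> (empty)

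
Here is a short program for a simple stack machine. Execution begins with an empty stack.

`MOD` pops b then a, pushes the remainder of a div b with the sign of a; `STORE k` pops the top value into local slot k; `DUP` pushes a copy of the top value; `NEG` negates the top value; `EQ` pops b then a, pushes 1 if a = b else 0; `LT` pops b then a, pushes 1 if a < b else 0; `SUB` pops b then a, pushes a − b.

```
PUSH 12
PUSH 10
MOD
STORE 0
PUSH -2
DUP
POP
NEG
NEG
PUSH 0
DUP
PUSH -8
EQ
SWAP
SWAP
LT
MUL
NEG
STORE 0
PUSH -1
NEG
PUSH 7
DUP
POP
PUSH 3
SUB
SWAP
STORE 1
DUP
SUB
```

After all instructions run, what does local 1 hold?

1

PUSH 12 → 12
PUSH 10 → 12 10
MOD     → 2
STORE 0 → (empty)
PUSH -2 → -2
DUP     → -2 -2
POP     → -2
NEG     → 2
NEG     → -2
PUSH 0  → -2 0
DUP     → -2 0 0
PUSH -8 → -2 0 0 -8
EQ      → -2 0 0
SWAP    → -2 0 0
SWAP    → -2 0 0
LT      → -2 0
MUL     → 0
NEG     → 0
STORE 0 → (empty)
PUSH -1 → -1
NEG     → 1
PUSH 7  → 1 7
DUP     → 1 7 7
POP     → 1 7
PUSH 3  → 1 7 3
SUB     → 1 4
SWAP    → 4 1
STORE 1 → 4
DUP     → 4 4
SUB     → 0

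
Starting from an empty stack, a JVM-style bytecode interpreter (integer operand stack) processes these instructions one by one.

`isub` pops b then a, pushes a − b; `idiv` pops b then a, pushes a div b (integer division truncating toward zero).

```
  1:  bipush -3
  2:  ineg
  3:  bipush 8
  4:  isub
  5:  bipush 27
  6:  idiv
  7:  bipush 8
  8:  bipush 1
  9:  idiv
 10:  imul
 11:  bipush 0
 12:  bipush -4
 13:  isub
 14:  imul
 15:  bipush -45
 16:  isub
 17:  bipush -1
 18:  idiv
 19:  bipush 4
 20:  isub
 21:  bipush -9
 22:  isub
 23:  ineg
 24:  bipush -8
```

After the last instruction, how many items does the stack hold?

2

bipush -3  → -3
ineg       → 3
bipush 8   → 3 8
isub       → -5
bipush 27  → -5 27
idiv       → 0
bipush 8   → 0 8
bipush 1   → 0 8 1
idiv       → 0 8
imul       → 0
bipush 0   → 0 0
bipush -4  → 0 0 -4
isub       → 0 4
imul       → 0
bipush -45 → 0 -45
isub       → 45
bipush -1  → 45 -1
idiv       → -45
bipush 4   → -45 4
isub       → -49
bipush -9  → -49 -9
isub       → -40
ineg       → 40
bipush -8  → 40 -8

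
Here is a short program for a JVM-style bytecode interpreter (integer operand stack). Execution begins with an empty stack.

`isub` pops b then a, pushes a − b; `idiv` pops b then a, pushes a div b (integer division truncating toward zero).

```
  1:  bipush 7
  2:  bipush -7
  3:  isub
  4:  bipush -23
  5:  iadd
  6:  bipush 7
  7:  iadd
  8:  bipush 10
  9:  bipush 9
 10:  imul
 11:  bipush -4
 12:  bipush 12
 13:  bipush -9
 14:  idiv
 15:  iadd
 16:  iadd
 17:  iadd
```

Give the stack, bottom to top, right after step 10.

[-2, 90]

bipush 7   -> [7]
bipush -7  -> [7, -7]
isub       -> [14]
bipush -23 -> [14, -23]
iadd       -> [-9]
bipush 7   -> [-9, 7]
iadd       -> [-2]
bipush 10  -> [-2, 10]
bipush 9   -> [-2, 10, 9]
imul       -> [-2, 90]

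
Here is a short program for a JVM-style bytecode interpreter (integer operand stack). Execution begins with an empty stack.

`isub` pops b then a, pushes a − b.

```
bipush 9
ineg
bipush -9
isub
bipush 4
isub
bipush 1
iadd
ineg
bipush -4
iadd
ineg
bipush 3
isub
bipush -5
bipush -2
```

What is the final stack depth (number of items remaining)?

bipush 9   [9]
ineg       [-9]
bipush -9  [-9, -9]
isub       [0]
bipush 4   [0, 4]
isub       [-4]
bipush 1   [-4, 1]
iadd       [-3]
ineg       [3]
bipush -4  [3, -4]
iadd       [-1]
ineg       [1]
bipush 3   [1, 3]
isub       [-2]
bipush -5  [-2, -5]
bipush -2  [-2, -5, -2]

3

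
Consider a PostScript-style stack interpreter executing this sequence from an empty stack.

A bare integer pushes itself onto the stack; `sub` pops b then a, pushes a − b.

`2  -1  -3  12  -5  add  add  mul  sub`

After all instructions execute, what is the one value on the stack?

2   : 2
-1  : 2 -1
-3  : 2 -1 -3
12  : 2 -1 -3 12
-5  : 2 -1 -3 12 -5
add : 2 -1 -3 7
add : 2 -1 4
mul : 2 -4
sub : 6

6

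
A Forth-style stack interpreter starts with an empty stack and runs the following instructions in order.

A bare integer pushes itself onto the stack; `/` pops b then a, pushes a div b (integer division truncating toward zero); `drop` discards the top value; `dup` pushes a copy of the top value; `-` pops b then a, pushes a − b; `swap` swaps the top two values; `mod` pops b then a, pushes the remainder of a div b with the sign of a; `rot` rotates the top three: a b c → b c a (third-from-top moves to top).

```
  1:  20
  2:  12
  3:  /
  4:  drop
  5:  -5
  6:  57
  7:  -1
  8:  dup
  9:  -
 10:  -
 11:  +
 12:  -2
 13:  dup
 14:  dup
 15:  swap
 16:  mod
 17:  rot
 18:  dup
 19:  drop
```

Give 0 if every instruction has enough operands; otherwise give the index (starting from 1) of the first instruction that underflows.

0

20   -> [20]
12   -> [20, 12]
/    -> [1]
drop -> []
-5   -> [-5]
57   -> [-5, 57]
-1   -> [-5, 57, -1]
dup  -> [-5, 57, -1, -1]
-    -> [-5, 57, 0]
-    -> [-5, 57]
+    -> [52]
-2   -> [52, -2]
dup  -> [52, -2, -2]
dup  -> [52, -2, -2, -2]
swap -> [52, -2, -2, -2]
mod  -> [52, -2, 0]
rot  -> [-2, 0, 52]
dup  -> [-2, 0, 52, 52]
drop -> [-2, 0, 52]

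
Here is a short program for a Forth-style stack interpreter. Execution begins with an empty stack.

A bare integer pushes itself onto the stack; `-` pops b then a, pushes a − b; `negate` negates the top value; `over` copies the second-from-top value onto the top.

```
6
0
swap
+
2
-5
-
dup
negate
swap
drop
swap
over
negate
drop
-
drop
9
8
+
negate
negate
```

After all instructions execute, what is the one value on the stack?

17

6       6
0       6 0
swap    0 6
+       6
2       6 2
-5      6 2 -5
-       6 7
dup     6 7 7
negate  6 7 -7
swap    6 -7 7
drop    6 -7
swap    -7 6
over    -7 6 -7
negate  -7 6 7
drop    -7 6
-       -13
drop    (empty)
9       9
8       9 8
+       17
negate  -17
negate  17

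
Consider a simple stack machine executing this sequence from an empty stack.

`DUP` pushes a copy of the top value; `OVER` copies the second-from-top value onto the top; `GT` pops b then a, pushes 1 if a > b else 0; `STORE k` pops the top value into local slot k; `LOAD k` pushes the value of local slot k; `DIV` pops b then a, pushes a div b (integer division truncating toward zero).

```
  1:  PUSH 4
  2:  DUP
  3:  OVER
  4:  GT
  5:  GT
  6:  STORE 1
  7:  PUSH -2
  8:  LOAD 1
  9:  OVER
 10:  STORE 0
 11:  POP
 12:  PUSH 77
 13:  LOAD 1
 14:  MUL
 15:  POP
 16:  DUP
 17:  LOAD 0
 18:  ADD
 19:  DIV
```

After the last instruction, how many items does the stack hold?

1

PUSH 4  → 4
DUP     → 4 4
OVER    → 4 4 4
GT      → 4 0
GT      → 1
STORE 1 → (empty)
PUSH -2 → -2
LOAD 1  → -2 1
OVER    → -2 1 -2
STORE 0 → -2 1
POP     → -2
PUSH 77 → -2 77
LOAD 1  → -2 77 1
MUL     → -2 77
POP     → -2
DUP     → -2 -2
LOAD 0  → -2 -2 -2
ADD     → -2 -4
DIV     → 0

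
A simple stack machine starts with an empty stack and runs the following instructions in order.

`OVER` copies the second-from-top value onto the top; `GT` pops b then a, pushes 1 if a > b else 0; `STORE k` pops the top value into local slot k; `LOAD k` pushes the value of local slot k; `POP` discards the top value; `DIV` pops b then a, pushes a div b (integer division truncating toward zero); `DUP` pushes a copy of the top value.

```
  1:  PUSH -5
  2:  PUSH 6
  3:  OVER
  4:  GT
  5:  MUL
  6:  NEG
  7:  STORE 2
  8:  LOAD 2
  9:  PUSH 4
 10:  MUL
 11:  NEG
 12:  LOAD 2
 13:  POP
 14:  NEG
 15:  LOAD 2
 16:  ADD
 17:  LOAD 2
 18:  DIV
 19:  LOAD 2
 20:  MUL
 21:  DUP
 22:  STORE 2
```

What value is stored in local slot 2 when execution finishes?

PUSH -5  [-5]
PUSH 6   [-5, 6]
OVER     [-5, 6, -5]
GT       [-5, 1]
MUL      [-5]
NEG      [5]
STORE 2  []
LOAD 2   [5]
PUSH 4   [5, 4]
MUL      [20]
NEG      [-20]
LOAD 2   [-20, 5]
POP      [-20]
NEG      [20]
LOAD 2   [20, 5]
ADD      [25]
LOAD 2   [25, 5]
DIV      [5]
LOAD 2   [5, 5]
MUL      [25]
DUP      [25, 25]
STORE 2  [25]

25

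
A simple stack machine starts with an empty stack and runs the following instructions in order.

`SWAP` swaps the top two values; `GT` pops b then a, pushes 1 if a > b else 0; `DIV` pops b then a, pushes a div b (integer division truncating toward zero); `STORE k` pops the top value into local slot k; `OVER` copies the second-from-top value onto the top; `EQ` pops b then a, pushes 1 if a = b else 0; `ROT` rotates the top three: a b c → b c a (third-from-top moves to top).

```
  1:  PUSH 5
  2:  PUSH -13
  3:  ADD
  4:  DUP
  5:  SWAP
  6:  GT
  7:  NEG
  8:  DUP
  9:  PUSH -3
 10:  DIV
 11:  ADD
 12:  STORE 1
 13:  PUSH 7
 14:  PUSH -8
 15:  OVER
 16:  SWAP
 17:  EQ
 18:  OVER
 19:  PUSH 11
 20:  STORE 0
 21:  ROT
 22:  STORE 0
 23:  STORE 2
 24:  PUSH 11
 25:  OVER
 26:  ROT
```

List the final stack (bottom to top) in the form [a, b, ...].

PUSH 5   → 5
PUSH -13 → 5 -13
ADD      → -8
DUP      → -8 -8
SWAP     → -8 -8
GT       → 0
NEG      → 0
DUP      → 0 0
PUSH -3  → 0 0 -3
DIV      → 0 0
ADD      → 0
STORE 1  → (empty)
PUSH 7   → 7
PUSH -8  → 7 -8
OVER     → 7 -8 7
SWAP     → 7 7 -8
EQ       → 7 0
OVER     → 7 0 7
PUSH 11  → 7 0 7 11
STORE 0  → 7 0 7
ROT      → 0 7 7
STORE 0  → 0 7
STORE 2  → 0
PUSH 11  → 0 11
OVER     → 0 11 0
ROT      → 11 0 0

[11, 0, 0]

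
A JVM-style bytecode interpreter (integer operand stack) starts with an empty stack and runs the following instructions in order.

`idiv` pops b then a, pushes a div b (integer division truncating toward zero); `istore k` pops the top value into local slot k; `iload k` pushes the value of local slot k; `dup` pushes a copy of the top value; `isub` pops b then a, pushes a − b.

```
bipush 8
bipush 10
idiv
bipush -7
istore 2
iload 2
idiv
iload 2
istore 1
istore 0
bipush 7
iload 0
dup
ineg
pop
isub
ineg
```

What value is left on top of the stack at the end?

bipush 8   [8]
bipush 10  [8, 10]
idiv       [0]
bipush -7  [0, -7]
istore 2   [0]
iload 2    [0, -7]
idiv       [0]
iload 2    [0, -7]
istore 1   [0]
istore 0   []
bipush 7   [7]
iload 0    [7, 0]
dup        [7, 0, 0]
ineg       [7, 0, 0]
pop        [7, 0]
isub       [7]
ineg       [-7]

-7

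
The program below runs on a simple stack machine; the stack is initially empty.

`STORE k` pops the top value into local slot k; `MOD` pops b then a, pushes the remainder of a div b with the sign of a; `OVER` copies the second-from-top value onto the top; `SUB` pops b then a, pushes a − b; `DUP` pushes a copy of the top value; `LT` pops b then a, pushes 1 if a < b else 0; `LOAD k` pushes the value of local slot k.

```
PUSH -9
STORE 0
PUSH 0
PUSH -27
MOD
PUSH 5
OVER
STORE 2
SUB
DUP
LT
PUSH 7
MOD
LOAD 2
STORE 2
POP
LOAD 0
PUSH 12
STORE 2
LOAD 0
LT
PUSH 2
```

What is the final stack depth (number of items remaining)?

PUSH -9  : -9
STORE 0  : (empty)
PUSH 0   : 0
PUSH -27 : 0 -27
MOD      : 0
PUSH 5   : 0 5
OVER     : 0 5 0
STORE 2  : 0 5
SUB      : -5
DUP      : -5 -5
LT       : 0
PUSH 7   : 0 7
MOD      : 0
LOAD 2   : 0 0
STORE 2  : 0
POP      : (empty)
LOAD 0   : -9
PUSH 12  : -9 12
STORE 2  : -9
LOAD 0   : -9 -9
LT       : 0
PUSH 2   : 0 2

2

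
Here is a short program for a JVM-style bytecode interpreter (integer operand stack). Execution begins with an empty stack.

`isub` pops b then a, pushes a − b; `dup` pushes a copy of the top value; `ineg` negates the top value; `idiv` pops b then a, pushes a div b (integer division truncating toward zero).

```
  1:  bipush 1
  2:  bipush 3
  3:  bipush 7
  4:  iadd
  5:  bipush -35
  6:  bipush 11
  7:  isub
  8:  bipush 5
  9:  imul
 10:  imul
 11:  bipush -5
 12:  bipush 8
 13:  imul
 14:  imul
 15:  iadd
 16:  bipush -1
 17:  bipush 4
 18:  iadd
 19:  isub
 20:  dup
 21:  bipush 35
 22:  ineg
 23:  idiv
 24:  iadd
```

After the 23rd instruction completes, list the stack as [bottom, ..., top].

[91998, -2628]

bipush 1   → [1]
bipush 3   → [1, 3]
bipush 7   → [1, 3, 7]
iadd       → [1, 10]
bipush -35 → [1, 10, -35]
bipush 11  → [1, 10, -35, 11]
isub       → [1, 10, -46]
bipush 5   → [1, 10, -46, 5]
imul       → [1, 10, -230]
imul       → [1, -2300]
bipush -5  → [1, -2300, -5]
bipush 8   → [1, -2300, -5, 8]
imul       → [1, -2300, -40]
imul       → [1, 92000]
iadd       → [92001]
bipush -1  → [92001, -1]
bipush 4   → [92001, -1, 4]
iadd       → [92001, 3]
isub       → [91998]
dup        → [91998, 91998]
bipush 35  → [91998, 91998, 35]
ineg       → [91998, 91998, -35]
idiv       → [91998, -2628]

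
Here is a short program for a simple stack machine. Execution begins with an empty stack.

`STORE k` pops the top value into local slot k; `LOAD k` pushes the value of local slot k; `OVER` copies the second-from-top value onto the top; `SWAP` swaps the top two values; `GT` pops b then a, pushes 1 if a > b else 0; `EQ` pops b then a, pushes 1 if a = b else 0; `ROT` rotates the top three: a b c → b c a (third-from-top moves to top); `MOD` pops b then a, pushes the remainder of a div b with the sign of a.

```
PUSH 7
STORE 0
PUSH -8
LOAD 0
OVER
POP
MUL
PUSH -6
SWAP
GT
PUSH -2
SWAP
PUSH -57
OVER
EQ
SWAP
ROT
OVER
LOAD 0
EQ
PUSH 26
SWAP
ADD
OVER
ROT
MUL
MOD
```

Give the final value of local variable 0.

7

PUSH 7   -> 7
STORE 0  -> (empty)
PUSH -8  -> -8
LOAD 0   -> -8 7
OVER     -> -8 7 -8
POP      -> -8 7
MUL      -> -56
PUSH -6  -> -56 -6
SWAP     -> -6 -56
GT       -> 1
PUSH -2  -> 1 -2
SWAP     -> -2 1
PUSH -57 -> -2 1 -57
OVER     -> -2 1 -57 1
EQ       -> -2 1 0
SWAP     -> -2 0 1
ROT      -> 0 1 -2
OVER     -> 0 1 -2 1
LOAD 0   -> 0 1 -2 1 7
EQ       -> 0 1 -2 0
PUSH 26  -> 0 1 -2 0 26
SWAP     -> 0 1 -2 26 0
ADD      -> 0 1 -2 26
OVER     -> 0 1 -2 26 -2
ROT      -> 0 1 26 -2 -2
MUL      -> 0 1 26 4
MOD      -> 0 1 2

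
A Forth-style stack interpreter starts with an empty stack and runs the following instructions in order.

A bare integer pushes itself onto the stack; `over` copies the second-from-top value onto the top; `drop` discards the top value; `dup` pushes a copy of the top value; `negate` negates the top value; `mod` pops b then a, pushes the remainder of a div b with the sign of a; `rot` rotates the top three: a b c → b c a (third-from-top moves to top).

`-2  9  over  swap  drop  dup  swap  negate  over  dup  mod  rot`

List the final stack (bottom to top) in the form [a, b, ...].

[-2, 2, 0, -2]

-2     -> -2
9      -> -2 9
over   -> -2 9 -2
swap   -> -2 -2 9
drop   -> -2 -2
dup    -> -2 -2 -2
swap   -> -2 -2 -2
negate -> -2 -2 2
over   -> -2 -2 2 -2
dup    -> -2 -2 2 -2 -2
mod    -> -2 -2 2 0
rot    -> -2 2 0 -2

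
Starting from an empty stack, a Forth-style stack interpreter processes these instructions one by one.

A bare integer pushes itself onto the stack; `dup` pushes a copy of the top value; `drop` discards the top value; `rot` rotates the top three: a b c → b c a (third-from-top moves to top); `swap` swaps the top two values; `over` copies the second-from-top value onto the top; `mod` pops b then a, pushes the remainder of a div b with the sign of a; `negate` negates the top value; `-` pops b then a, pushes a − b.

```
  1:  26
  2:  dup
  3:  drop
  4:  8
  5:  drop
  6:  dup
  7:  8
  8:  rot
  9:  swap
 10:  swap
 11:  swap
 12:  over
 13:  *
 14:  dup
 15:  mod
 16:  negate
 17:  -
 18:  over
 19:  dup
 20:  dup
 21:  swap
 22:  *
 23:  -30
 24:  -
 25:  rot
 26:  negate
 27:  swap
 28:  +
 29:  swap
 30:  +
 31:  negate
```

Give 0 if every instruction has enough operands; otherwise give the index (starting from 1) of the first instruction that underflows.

26     → [26]
dup    → [26, 26]
drop   → [26]
8      → [26, 8]
drop   → [26]
dup    → [26, 26]
8      → [26, 26, 8]
rot    → [26, 8, 26]
swap   → [26, 26, 8]
swap   → [26, 8, 26]
swap   → [26, 26, 8]
over   → [26, 26, 8, 26]
*      → [26, 26, 208]
dup    → [26, 26, 208, 208]
mod    → [26, 26, 0]
negate → [26, 26, 0]
-      → [26, 26]
over   → [26, 26, 26]
dup    → [26, 26, 26, 26]
dup    → [26, 26, 26, 26, 26]
swap   → [26, 26, 26, 26, 26]
*      → [26, 26, 26, 676]
-30    → [26, 26, 26, 676, -30]
-      → [26, 26, 26, 706]
rot    → [26, 26, 706, 26]
negate → [26, 26, 706, -26]
swap   → [26, 26, -26, 706]
+      → [26, 26, 680]
swap   → [26, 680, 26]
+      → [26, 706]
negate → [26, -706]

0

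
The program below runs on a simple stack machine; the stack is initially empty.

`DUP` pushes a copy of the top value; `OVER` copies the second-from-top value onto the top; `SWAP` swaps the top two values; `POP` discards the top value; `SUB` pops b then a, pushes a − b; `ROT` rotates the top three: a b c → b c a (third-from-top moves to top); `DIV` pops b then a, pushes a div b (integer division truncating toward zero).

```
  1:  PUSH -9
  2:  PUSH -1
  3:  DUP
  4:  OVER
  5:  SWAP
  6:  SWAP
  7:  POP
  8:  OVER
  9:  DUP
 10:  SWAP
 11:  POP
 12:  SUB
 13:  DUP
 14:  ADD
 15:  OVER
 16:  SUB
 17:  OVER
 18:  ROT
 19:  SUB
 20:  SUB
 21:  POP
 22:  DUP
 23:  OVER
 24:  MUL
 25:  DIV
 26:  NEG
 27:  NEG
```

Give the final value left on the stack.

0

PUSH -9  -9
PUSH -1  -9 -1
DUP      -9 -1 -1
OVER     -9 -1 -1 -1
SWAP     -9 -1 -1 -1
SWAP     -9 -1 -1 -1
POP      -9 -1 -1
OVER     -9 -1 -1 -1
DUP      -9 -1 -1 -1 -1
SWAP     -9 -1 -1 -1 -1
POP      -9 -1 -1 -1
SUB      -9 -1 0
DUP      -9 -1 0 0
ADD      -9 -1 0
OVER     -9 -1 0 -1
SUB      -9 -1 1
OVER     -9 -1 1 -1
ROT      -9 1 -1 -1
SUB      -9 1 0
SUB      -9 1
POP      -9
DUP      -9 -9
OVER     -9 -9 -9
MUL      -9 81
DIV      0
NEG      0
NEG      0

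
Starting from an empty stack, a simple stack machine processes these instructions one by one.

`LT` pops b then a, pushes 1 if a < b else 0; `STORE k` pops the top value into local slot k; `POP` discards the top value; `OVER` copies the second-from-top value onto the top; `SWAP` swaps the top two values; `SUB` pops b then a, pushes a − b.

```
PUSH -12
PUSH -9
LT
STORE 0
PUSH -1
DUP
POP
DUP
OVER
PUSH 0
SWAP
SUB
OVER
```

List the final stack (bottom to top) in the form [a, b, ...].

[-1, -1, 1, -1]

PUSH -12  -12
PUSH -9   -12 -9
LT        1
STORE 0   (empty)
PUSH -1   -1
DUP       -1 -1
POP       -1
DUP       -1 -1
OVER      -1 -1 -1
PUSH 0    -1 -1 -1 0
SWAP      -1 -1 0 -1
SUB       -1 -1 1
OVER      -1 -1 1 -1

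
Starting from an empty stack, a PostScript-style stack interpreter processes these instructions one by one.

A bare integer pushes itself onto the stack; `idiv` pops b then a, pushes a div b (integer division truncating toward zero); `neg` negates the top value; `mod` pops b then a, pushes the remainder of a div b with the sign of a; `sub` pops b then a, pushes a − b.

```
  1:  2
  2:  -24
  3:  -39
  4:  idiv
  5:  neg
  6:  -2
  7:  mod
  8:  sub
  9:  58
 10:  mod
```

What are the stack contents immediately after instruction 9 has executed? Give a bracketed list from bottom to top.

2     [2]
-24   [2, -24]
-39   [2, -24, -39]
idiv  [2, 0]
neg   [2, 0]
-2    [2, 0, -2]
mod   [2, 0]
sub   [2]
58    [2, 58]

[2, 58]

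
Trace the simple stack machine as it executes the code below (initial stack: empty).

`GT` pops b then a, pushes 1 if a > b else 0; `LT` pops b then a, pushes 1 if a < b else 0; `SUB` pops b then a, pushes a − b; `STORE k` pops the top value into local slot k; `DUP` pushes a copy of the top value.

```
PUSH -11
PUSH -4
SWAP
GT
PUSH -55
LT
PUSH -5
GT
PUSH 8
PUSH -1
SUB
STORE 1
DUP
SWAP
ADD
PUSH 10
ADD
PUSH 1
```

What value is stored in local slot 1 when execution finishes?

9

PUSH -11 : -11
PUSH -4  : -11 -4
SWAP     : -4 -11
GT       : 1
PUSH -55 : 1 -55
LT       : 0
PUSH -5  : 0 -5
GT       : 1
PUSH 8   : 1 8
PUSH -1  : 1 8 -1
SUB      : 1 9
STORE 1  : 1
DUP      : 1 1
SWAP     : 1 1
ADD      : 2
PUSH 10  : 2 10
ADD      : 12
PUSH 1   : 12 1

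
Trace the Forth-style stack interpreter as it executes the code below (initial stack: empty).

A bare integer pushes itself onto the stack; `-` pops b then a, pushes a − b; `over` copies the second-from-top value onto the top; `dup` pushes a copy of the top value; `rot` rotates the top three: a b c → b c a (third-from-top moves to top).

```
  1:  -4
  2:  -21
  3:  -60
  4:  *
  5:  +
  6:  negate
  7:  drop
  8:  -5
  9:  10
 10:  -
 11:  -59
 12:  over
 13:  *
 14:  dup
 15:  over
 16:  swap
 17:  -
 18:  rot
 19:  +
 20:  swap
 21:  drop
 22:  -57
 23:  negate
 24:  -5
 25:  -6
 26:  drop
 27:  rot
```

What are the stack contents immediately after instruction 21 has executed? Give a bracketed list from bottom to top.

-4     : -4
-21    : -4 -21
-60    : -4 -21 -60
*      : -4 1260
+      : 1256
negate : -1256
drop   : (empty)
-5     : -5
10     : -5 10
-      : -15
-59    : -15 -59
over   : -15 -59 -15
*      : -15 885
dup    : -15 885 885
over   : -15 885 885 885
swap   : -15 885 885 885
-      : -15 885 0
rot    : 885 0 -15
+      : 885 -15
swap   : -15 885
drop   : -15

[-15]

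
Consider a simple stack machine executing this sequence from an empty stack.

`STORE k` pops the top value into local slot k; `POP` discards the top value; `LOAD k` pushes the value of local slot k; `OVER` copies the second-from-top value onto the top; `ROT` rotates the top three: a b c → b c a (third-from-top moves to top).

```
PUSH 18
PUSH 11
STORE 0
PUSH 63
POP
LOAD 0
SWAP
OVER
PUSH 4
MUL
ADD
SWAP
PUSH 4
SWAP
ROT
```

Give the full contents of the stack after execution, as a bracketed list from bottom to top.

PUSH 18 -> 18
PUSH 11 -> 18 11
STORE 0 -> 18
PUSH 63 -> 18 63
POP     -> 18
LOAD 0  -> 18 11
SWAP    -> 11 18
OVER    -> 11 18 11
PUSH 4  -> 11 18 11 4
MUL     -> 11 18 44
ADD     -> 11 62
SWAP    -> 62 11
PUSH 4  -> 62 11 4
SWAP    -> 62 4 11
ROT     -> 4 11 62

[4, 11, 62]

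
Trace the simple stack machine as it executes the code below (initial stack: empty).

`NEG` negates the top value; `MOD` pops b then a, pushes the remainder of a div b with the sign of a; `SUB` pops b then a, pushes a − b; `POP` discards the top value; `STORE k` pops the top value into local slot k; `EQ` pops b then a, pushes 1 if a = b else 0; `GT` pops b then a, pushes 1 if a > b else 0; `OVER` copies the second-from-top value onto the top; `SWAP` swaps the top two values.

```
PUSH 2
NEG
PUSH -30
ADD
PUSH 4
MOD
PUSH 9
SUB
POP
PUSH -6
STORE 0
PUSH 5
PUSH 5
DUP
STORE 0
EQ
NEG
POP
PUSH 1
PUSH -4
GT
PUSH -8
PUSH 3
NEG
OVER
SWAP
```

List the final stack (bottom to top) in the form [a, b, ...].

[1, -8, -8, -3]

PUSH 2   → [2]
NEG      → [-2]
PUSH -30 → [-2, -30]
ADD      → [-32]
PUSH 4   → [-32, 4]
MOD      → [0]
PUSH 9   → [0, 9]
SUB      → [-9]
POP      → []
PUSH -6  → [-6]
STORE 0  → []
PUSH 5   → [5]
PUSH 5   → [5, 5]
DUP      → [5, 5, 5]
STORE 0  → [5, 5]
EQ       → [1]
NEG      → [-1]
POP      → []
PUSH 1   → [1]
PUSH -4  → [1, -4]
GT       → [1]
PUSH -8  → [1, -8]
PUSH 3   → [1, -8, 3]
NEG      → [1, -8, -3]
OVER     → [1, -8, -3, -8]
SWAP     → [1, -8, -8, -3]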